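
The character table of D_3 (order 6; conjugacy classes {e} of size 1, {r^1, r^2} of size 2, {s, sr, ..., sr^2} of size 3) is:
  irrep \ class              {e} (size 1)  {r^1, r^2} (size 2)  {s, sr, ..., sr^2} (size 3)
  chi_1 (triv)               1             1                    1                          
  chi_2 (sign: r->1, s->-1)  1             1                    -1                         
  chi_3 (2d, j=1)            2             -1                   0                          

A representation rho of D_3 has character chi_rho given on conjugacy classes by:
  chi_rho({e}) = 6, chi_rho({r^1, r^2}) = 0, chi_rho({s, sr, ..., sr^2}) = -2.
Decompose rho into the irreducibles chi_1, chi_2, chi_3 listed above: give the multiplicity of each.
Multiplicities: chi_1: 0, chi_2: 2, chi_3: 2.

Details: Use <chi_rho, chi> = (1/|G|) sum_C |C| * chi_rho(C) * conj(chi(C)) with |G| = 6 for each irreducible chi in the table:
  <chi_rho, chi_1> = (1/6)[1*(6)*conj(1) + 2*(0)*conj(1) + 3*(-2)*conj(1)]
      = (1/6)[(6) + (0) + (-6)] = 0/6 = 0
  <chi_rho, chi_2> = (1/6)[1*(6)*conj(1) + 2*(0)*conj(1) + 3*(-2)*conj(-1)]
      = (1/6)[(6) + (0) + (6)] = 12/6 = 2
  <chi_rho, chi_3> = (1/6)[1*(6)*conj(2) + 2*(0)*conj(-1) + 3*(-2)*conj(0)]
      = (1/6)[(12) + (0) + (0)] = 12/6 = 2
Dimension check: dim(rho) = sum (mult * dim) = 0*1 + 2*1 + 2*2 = 6 = chi_rho(e) = 6.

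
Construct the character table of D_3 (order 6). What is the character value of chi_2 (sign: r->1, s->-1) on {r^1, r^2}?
Conjugacy classes: {e} of size 1, {r^1, r^2} of size 2, {s, sr, ..., sr^2} of size 3.
Character table:
  irrep \ class              {e} (size 1)  {r^1, r^2} (size 2)  {s, sr, ..., sr^2} (size 3)
  chi_1 (triv)               1             1                    1                          
  chi_2 (sign: r->1, s->-1)  1             1                    -1                         
  chi_3 (2d, j=1)            2             -1                   0                          

Spot check: chi_2 (sign: r->1, s->-1) on {r^1, r^2} = 1.

Why: D_3 has order 2*3 = 6 with 3 conjugacy classes, hence 3 irreducibles. Sum of squared dims 1 + 1 + 4 = 6 = |G|. Linear characters come from the abelianisation; the 2-dimensional irreps have character r^k -> 2*cos(2*pi*j*k/3), reflections -> 0.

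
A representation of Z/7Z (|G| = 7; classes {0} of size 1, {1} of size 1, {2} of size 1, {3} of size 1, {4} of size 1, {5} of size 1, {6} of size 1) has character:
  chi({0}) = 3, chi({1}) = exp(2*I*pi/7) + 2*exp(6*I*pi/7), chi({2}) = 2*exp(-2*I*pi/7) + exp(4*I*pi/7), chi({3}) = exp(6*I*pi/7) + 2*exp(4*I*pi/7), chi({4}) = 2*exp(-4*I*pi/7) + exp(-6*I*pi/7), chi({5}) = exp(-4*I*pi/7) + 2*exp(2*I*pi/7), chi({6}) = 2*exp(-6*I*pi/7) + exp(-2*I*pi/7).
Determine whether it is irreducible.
Not irreducible (reducible): <chi, chi> = 5 > 1.

Justification: <chi, chi> = (1/|G|) sum_C |C| * |chi(C)|^2 = (1/7)[1*|3|^2 + 1*|exp(2*I*pi/7) + 2*exp(6*I*pi/7)|^2 + 1*|2*exp(-2*I*pi/7) + exp(4*I*pi/7)|^2 + 1*|exp(6*I*pi/7) + 2*exp(4*I*pi/7)|^2 + 1*|2*exp(-4*I*pi/7) + exp(-6*I*pi/7)|^2 + 1*|exp(-4*I*pi/7) + 2*exp(2*I*pi/7)|^2 + 1*|2*exp(-6*I*pi/7) + exp(-2*I*pi/7)|^2]
  = (1/7)[(9) + (5 + 2*exp(-4*I*pi/7) + 2*exp(4*I*pi/7)) + (5 + 2*exp(-6*I*pi/7) + 2*exp(6*I*pi/7)) + (5 + 2*exp(-2*I*pi/7) + 2*exp(2*I*pi/7)) + (5 + 2*exp(-2*I*pi/7) + 2*exp(2*I*pi/7)) + (5 + 2*exp(-6*I*pi/7) + 2*exp(6*I*pi/7)) + (5 + 2*exp(-4*I*pi/7) + 2*exp(4*I*pi/7))] = 35/7 = 5.
(Exp terms are combined using exp(i*s)*conj(exp(i*t)) = exp(i*(s-t)), and sums of them are collapsed using the identity that for every m > 1 the m distinct m-th roots of unity sum to 0, e.g. 1 + exp(2*I*pi/3) + exp(-2*I*pi/3) = 0.)
A character is irreducible iff <chi, chi> = 1, so this representation is reducible.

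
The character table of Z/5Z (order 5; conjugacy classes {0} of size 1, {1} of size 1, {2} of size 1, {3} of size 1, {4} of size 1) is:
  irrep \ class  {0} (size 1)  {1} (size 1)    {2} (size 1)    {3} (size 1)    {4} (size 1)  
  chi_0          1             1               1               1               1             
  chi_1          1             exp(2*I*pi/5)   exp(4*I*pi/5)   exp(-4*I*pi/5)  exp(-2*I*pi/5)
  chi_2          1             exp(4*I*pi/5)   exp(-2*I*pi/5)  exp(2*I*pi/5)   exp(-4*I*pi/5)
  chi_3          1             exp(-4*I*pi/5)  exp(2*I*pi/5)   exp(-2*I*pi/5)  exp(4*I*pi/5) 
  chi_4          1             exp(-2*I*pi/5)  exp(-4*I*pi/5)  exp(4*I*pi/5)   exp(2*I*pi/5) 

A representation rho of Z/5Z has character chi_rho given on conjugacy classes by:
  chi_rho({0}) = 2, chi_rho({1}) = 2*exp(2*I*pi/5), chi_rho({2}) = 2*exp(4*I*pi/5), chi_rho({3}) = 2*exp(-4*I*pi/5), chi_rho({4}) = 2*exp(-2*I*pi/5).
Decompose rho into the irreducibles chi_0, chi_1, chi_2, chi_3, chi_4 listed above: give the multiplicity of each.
Multiplicities: chi_0: 0, chi_1: 2, chi_2: 0, chi_3: 0, chi_4: 0.

Proof sketch: Use <chi_rho, chi> = (1/|G|) sum_C |C| * chi_rho(C) * conj(chi(C)) with |G| = 5 for each irreducible chi in the table:
  <chi_rho, chi_0> = (1/5)[1*(2)*conj(1) + 1*(2*exp(2*I*pi/5))*conj(1) + 1*(2*exp(4*I*pi/5))*conj(1) + 1*(2*exp(-4*I*pi/5))*conj(1) + 1*(2*exp(-2*I*pi/5))*conj(1)]
      = (1/5)[(2) + (2*exp(2*I*pi/5)) + (2*exp(4*I*pi/5)) + (2*exp(-4*I*pi/5)) + (2*exp(-2*I*pi/5))] = 0/5 = 0
  <chi_rho, chi_1> = (1/5)[1*(2)*conj(1) + 1*(2*exp(2*I*pi/5))*conj(exp(2*I*pi/5)) + 1*(2*exp(4*I*pi/5))*conj(exp(4*I*pi/5)) + 1*(2*exp(-4*I*pi/5))*conj(exp(-4*I*pi/5)) + 1*(2*exp(-2*I*pi/5))*conj(exp(-2*I*pi/5))]
      = (1/5)[(2) + (2) + (2) + (2) + (2)] = 10/5 = 2
  <chi_rho, chi_2> = (1/5)[1*(2)*conj(1) + 1*(2*exp(2*I*pi/5))*conj(exp(4*I*pi/5)) + 1*(2*exp(4*I*pi/5))*conj(exp(-2*I*pi/5)) + 1*(2*exp(-4*I*pi/5))*conj(exp(2*I*pi/5)) + 1*(2*exp(-2*I*pi/5))*conj(exp(-4*I*pi/5))]
      = (1/5)[(2) + (2*exp(-2*I*pi/5)) + (2*exp(-4*I*pi/5)) + (2*exp(4*I*pi/5)) + (2*exp(2*I*pi/5))] = 0/5 = 0
  <chi_rho, chi_3> = (1/5)[1*(2)*conj(1) + 1*(2*exp(2*I*pi/5))*conj(exp(-4*I*pi/5)) + 1*(2*exp(4*I*pi/5))*conj(exp(2*I*pi/5)) + 1*(2*exp(-4*I*pi/5))*conj(exp(-2*I*pi/5)) + 1*(2*exp(-2*I*pi/5))*conj(exp(4*I*pi/5))]
      = (1/5)[(2) + (2*exp(-4*I*pi/5)) + (2*exp(2*I*pi/5)) + (2*exp(-2*I*pi/5)) + (2*exp(4*I*pi/5))] = 0/5 = 0
  <chi_rho, chi_4> = (1/5)[1*(2)*conj(1) + 1*(2*exp(2*I*pi/5))*conj(exp(-2*I*pi/5)) + 1*(2*exp(4*I*pi/5))*conj(exp(-4*I*pi/5)) + 1*(2*exp(-4*I*pi/5))*conj(exp(4*I*pi/5)) + 1*(2*exp(-2*I*pi/5))*conj(exp(2*I*pi/5))]
      = (1/5)[(2) + (2*exp(4*I*pi/5)) + (2*exp(-2*I*pi/5)) + (2*exp(2*I*pi/5)) + (2*exp(-4*I*pi/5))] = 0/5 = 0
(Exp terms are combined using exp(i*s)*conj(exp(i*t)) = exp(i*(s-t)), and sums of them are collapsed using the identity that for every m > 1 the m distinct m-th roots of unity sum to 0, e.g. 1 + exp(2*I*pi/3) + exp(-2*I*pi/3) = 0.)
Dimension check: dim(rho) = sum (mult * dim) = 0*1 + 2*1 + 0*1 + 0*1 + 0*1 = 2 = chi_rho(e) = 2.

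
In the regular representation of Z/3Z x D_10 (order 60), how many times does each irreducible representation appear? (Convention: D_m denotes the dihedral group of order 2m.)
Each irreducible V_i of dimension d_i appears with multiplicity d_i, i.e. rho_reg = (direct sum over all irreducibles V_i) d_i V_i. The irreducible dimensions for Z/3Z x D_10 are 1, 1, 1, 1, 1, 1, 1, 1, 1, 1, 1, 1, 2, 2, 2, 2, 2, 2, 2, 2, 2, 2, 2, 2: 12 irreducibles of dimension 1, each with multiplicity 1; 12 irreducibles of dimension 2, each with multiplicity 2. Total dimension 12*1*1 + 12*2*2 = 60 = |G|.

Solution. General theorem: in the regular representation of a finite group G, each irreducible appears with multiplicity equal to its dimension. Check: dim(rho_reg) = sum d_i^2 = 1 + 1 + 1 + 1 + 1 + 1 + 1 + 1 + 1 + 1 + 1 + 1 + 4 + 4 + 4 + 4 + 4 + 4 + 4 + 4 + 4 + 4 + 4 + 4 = 60 = |G|.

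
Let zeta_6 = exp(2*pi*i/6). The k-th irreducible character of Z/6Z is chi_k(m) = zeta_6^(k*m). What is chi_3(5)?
chi_3(5) = zeta_6^15 = -1

Derivation: chi_3(5) = zeta_6^(3*5) = zeta_6^15. Since zeta_6^6 = 1, this equals zeta_6^3 = exp(2*pi*i*3/6) = -1.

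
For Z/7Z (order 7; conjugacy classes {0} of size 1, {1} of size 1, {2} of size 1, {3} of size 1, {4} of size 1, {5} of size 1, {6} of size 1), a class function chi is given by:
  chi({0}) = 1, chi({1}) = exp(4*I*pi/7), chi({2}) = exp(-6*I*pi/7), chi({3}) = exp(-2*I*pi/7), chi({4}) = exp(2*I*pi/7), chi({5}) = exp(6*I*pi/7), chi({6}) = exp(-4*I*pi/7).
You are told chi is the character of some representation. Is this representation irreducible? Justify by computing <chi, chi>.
Irreducible: <chi, chi> = 1.

Why: <chi, chi> = (1/|G|) sum_C |C| * |chi(C)|^2 = (1/7)[1*|1|^2 + 1*|exp(4*I*pi/7)|^2 + 1*|exp(-6*I*pi/7)|^2 + 1*|exp(-2*I*pi/7)|^2 + 1*|exp(2*I*pi/7)|^2 + 1*|exp(6*I*pi/7)|^2 + 1*|exp(-4*I*pi/7)|^2]
  = (1/7)[(1) + (1) + (1) + (1) + (1) + (1) + (1)] = 7/7 = 1.
(Exp terms are combined using exp(i*s)*conj(exp(i*t)) = exp(i*(s-t)), and sums of them are collapsed using the identity that for every m > 1 the m distinct m-th roots of unity sum to 0, e.g. 1 + exp(2*I*pi/3) + exp(-2*I*pi/3) = 0.)
A character is irreducible iff <chi, chi> = 1, so this representation is irreducible.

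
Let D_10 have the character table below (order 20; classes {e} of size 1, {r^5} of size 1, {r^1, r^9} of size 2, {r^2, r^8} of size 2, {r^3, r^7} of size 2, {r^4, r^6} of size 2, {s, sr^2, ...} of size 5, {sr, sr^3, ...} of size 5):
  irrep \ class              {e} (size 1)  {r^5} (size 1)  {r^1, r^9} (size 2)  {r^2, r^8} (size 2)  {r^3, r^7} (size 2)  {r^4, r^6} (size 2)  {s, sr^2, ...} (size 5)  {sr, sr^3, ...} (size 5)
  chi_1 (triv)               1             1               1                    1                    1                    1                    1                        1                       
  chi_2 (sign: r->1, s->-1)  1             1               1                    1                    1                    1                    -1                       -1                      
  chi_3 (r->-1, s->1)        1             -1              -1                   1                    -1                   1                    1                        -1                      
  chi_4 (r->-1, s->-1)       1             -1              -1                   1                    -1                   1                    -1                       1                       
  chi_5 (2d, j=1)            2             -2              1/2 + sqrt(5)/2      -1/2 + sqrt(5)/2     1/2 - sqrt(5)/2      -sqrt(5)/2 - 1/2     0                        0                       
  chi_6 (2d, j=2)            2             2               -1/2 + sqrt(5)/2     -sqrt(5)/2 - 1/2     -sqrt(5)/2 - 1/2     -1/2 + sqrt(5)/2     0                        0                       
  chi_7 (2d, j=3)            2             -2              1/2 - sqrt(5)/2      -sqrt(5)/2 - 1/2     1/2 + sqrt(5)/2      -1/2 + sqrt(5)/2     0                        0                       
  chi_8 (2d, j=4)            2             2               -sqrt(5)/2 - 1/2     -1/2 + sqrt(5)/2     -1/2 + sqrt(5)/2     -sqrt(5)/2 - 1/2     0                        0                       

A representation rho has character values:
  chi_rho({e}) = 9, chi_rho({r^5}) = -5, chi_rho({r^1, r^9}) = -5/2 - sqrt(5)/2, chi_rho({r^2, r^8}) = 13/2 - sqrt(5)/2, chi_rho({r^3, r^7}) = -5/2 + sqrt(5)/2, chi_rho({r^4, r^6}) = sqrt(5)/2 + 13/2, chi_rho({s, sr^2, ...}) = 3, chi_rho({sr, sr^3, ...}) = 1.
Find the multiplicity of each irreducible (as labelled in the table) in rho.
Multiplicities: chi_1: 2, chi_2: 0, chi_3: 3, chi_4: 2, chi_5: 0, chi_6: 0, chi_7: 1, chi_8: 0.

Justification: Use <chi_rho, chi> = (1/|G|) sum_C |C| * chi_rho(C) * conj(chi(C)) with |G| = 20 for each irreducible chi in the table:
  <chi_rho, chi_1> = (1/20)[1*(9)*conj(1) + 1*(-5)*conj(1) + 2*(-5/2 - sqrt(5)/2)*conj(1) + 2*(13/2 - sqrt(5)/2)*conj(1) + 2*(-5/2 + sqrt(5)/2)*conj(1) + 2*(sqrt(5)/2 + 13/2)*conj(1) + 5*(3)*conj(1) + 5*(1)*conj(1)]
      = (1/20)[(9) + (-5) + (-5 - sqrt(5)) + (13 - sqrt(5)) + (-5 + sqrt(5)) + (sqrt(5) + 13) + (15) + (5)] = 40/20 = 2
  <chi_rho, chi_2> = (1/20)[1*(9)*conj(1) + 1*(-5)*conj(1) + 2*(-5/2 - sqrt(5)/2)*conj(1) + 2*(13/2 - sqrt(5)/2)*conj(1) + 2*(-5/2 + sqrt(5)/2)*conj(1) + 2*(sqrt(5)/2 + 13/2)*conj(1) + 5*(3)*conj(-1) + 5*(1)*conj(-1)]
      = (1/20)[(9) + (-5) + (-5 - sqrt(5)) + (13 - sqrt(5)) + (-5 + sqrt(5)) + (sqrt(5) + 13) + (-15) + (-5)] = 0/20 = 0
  <chi_rho, chi_3> = (1/20)[1*(9)*conj(1) + 1*(-5)*conj(-1) + 2*(-5/2 - sqrt(5)/2)*conj(-1) + 2*(13/2 - sqrt(5)/2)*conj(1) + 2*(-5/2 + sqrt(5)/2)*conj(-1) + 2*(sqrt(5)/2 + 13/2)*conj(1) + 5*(3)*conj(1) + 5*(1)*conj(-1)]
      = (1/20)[(9) + (5) + (sqrt(5) + 5) + (13 - sqrt(5)) + (5 - sqrt(5)) + (sqrt(5) + 13) + (15) + (-5)] = 60/20 = 3
  <chi_rho, chi_4> = (1/20)[1*(9)*conj(1) + 1*(-5)*conj(-1) + 2*(-5/2 - sqrt(5)/2)*conj(-1) + 2*(13/2 - sqrt(5)/2)*conj(1) + 2*(-5/2 + sqrt(5)/2)*conj(-1) + 2*(sqrt(5)/2 + 13/2)*conj(1) + 5*(3)*conj(-1) + 5*(1)*conj(1)]
      = (1/20)[(9) + (5) + (sqrt(5) + 5) + (13 - sqrt(5)) + (5 - sqrt(5)) + (sqrt(5) + 13) + (-15) + (5)] = 40/20 = 2
  <chi_rho, chi_5> = (1/20)[1*(9)*conj(2) + 1*(-5)*conj(-2) + 2*(-5/2 - sqrt(5)/2)*conj(1/2 + sqrt(5)/2) + 2*(13/2 - sqrt(5)/2)*conj(-1/2 + sqrt(5)/2) + 2*(-5/2 + sqrt(5)/2)*conj(1/2 - sqrt(5)/2) + 2*(sqrt(5)/2 + 13/2)*conj(-sqrt(5)/2 - 1/2) + 5*(3)*conj(0) + 5*(1)*conj(0)]
      = (1/20)[(18) + (10) + (-3*sqrt(5) - 5) + (-9 + 7*sqrt(5)) + (-5 + 3*sqrt(5)) + (-7*sqrt(5) - 9) + (0) + (0)] = 0/20 = 0
  <chi_rho, chi_6> = (1/20)[1*(9)*conj(2) + 1*(-5)*conj(2) + 2*(-5/2 - sqrt(5)/2)*conj(-1/2 + sqrt(5)/2) + 2*(13/2 - sqrt(5)/2)*conj(-sqrt(5)/2 - 1/2) + 2*(-5/2 + sqrt(5)/2)*conj(-sqrt(5)/2 - 1/2) + 2*(sqrt(5)/2 + 13/2)*conj(-1/2 + sqrt(5)/2) + 5*(3)*conj(0) + 5*(1)*conj(0)]
      = (1/20)[(18) + (-10) + (-2*sqrt(5)) + (-6*sqrt(5) - 4) + (2*sqrt(5)) + (-4 + 6*sqrt(5)) + (0) + (0)] = 0/20 = 0
  <chi_rho, chi_7> = (1/20)[1*(9)*conj(2) + 1*(-5)*conj(-2) + 2*(-5/2 - sqrt(5)/2)*conj(1/2 - sqrt(5)/2) + 2*(13/2 - sqrt(5)/2)*conj(-sqrt(5)/2 - 1/2) + 2*(-5/2 + sqrt(5)/2)*conj(1/2 + sqrt(5)/2) + 2*(sqrt(5)/2 + 13/2)*conj(-1/2 + sqrt(5)/2) + 5*(3)*conj(0) + 5*(1)*conj(0)]
      = (1/20)[(18) + (10) + (2*sqrt(5)) + (-6*sqrt(5) - 4) + (-2*sqrt(5)) + (-4 + 6*sqrt(5)) + (0) + (0)] = 20/20 = 1
  <chi_rho, chi_8> = (1/20)[1*(9)*conj(2) + 1*(-5)*conj(2) + 2*(-5/2 - sqrt(5)/2)*conj(-sqrt(5)/2 - 1/2) + 2*(13/2 - sqrt(5)/2)*conj(-1/2 + sqrt(5)/2) + 2*(-5/2 + sqrt(5)/2)*conj(-1/2 + sqrt(5)/2) + 2*(sqrt(5)/2 + 13/2)*conj(-sqrt(5)/2 - 1/2) + 5*(3)*conj(0) + 5*(1)*conj(0)]
      = (1/20)[(18) + (-10) + (5 + 3*sqrt(5)) + (-9 + 7*sqrt(5)) + (5 - 3*sqrt(5)) + (-7*sqrt(5) - 9) + (0) + (0)] = 0/20 = 0
Dimension check: dim(rho) = sum (mult * dim) = 2*1 + 0*1 + 3*1 + 2*1 + 0*2 + 0*2 + 1*2 + 0*2 = 9 = chi_rho(e) = 9.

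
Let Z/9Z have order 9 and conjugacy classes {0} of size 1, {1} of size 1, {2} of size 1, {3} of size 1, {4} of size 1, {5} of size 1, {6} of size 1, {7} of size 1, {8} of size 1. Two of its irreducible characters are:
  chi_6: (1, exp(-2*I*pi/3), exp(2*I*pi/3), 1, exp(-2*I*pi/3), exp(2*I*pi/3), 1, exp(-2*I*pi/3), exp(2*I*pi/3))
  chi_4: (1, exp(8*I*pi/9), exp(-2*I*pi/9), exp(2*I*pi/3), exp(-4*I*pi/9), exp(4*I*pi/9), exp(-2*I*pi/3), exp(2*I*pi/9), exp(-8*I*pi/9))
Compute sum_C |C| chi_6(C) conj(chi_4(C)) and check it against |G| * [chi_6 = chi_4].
Sum = 0; so <chi_6, chi_4> = 0 (distinct irreducibles are orthogonal).

Justification: Compute term by term over conjugacy classes (|C| * chi_6(C) * conj(chi_4(C))):
  1*(1)*conj(1) + 1*(exp(-2*I*pi/3))*conj(exp(8*I*pi/9)) + 1*(exp(2*I*pi/3))*conj(exp(-2*I*pi/9)) + 1*(1)*conj(exp(2*I*pi/3)) + 1*(exp(-2*I*pi/3))*conj(exp(-4*I*pi/9)) + 1*(exp(2*I*pi/3))*conj(exp(4*I*pi/9)) + 1*(1)*conj(exp(-2*I*pi/3)) + 1*(exp(-2*I*pi/3))*conj(exp(2*I*pi/9)) + 1*(exp(2*I*pi/3))*conj(exp(-8*I*pi/9))
  = (1) + (exp(4*I*pi/9)) + (exp(8*I*pi/9)) + (exp(-2*I*pi/3)) + (exp(-2*I*pi/9)) + (exp(2*I*pi/9)) + (exp(2*I*pi/3)) + (exp(-8*I*pi/9)) + (exp(-4*I*pi/9))
  = 0.
(Exp terms are combined using exp(i*s)*conj(exp(i*t)) = exp(i*(s-t)), and sums of them are collapsed using the identity that for every m > 1 the m distinct m-th roots of unity sum to 0, e.g. 1 + exp(2*I*pi/3) + exp(-2*I*pi/3) = 0.)
Dividing by |G| = 9 gives 0/9 = 0, matching the row-orthogonality relation <chi_6, chi_4> = [chi_6 = chi_4].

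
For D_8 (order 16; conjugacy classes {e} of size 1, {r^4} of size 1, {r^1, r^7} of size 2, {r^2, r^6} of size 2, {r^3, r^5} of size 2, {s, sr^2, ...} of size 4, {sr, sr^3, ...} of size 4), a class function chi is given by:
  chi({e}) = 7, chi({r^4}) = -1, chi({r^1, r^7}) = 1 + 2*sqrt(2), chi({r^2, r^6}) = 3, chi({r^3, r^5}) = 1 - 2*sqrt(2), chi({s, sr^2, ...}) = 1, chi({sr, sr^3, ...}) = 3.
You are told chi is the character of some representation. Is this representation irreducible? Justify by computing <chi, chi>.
Not irreducible (reducible): <chi, chi> = 9 > 1.

Explanation: <chi, chi> = (1/|G|) sum_C |C| * |chi(C)|^2 = (1/16)[1*|7|^2 + 1*|-1|^2 + 2*|1 + 2*sqrt(2)|^2 + 2*|3|^2 + 2*|1 - 2*sqrt(2)|^2 + 4*|1|^2 + 4*|3|^2]
  = (1/16)[(49) + (1) + (8*sqrt(2) + 18) + (18) + (18 - 8*sqrt(2)) + (4) + (36)] = 144/16 = 9.
A character is irreducible iff <chi, chi> = 1, so this representation is reducible.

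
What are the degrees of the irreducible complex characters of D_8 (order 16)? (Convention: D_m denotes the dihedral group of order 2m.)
Dimensions: 1, 1, 1, 1, 2, 2, 2

Argument: There are 7 irreducibles (= number of conjugacy classes). Their dimensions d_i satisfy sum d_i^2 = |G| = 16: 1 + 1 + 1 + 1 + 4 + 4 + 4 = 16.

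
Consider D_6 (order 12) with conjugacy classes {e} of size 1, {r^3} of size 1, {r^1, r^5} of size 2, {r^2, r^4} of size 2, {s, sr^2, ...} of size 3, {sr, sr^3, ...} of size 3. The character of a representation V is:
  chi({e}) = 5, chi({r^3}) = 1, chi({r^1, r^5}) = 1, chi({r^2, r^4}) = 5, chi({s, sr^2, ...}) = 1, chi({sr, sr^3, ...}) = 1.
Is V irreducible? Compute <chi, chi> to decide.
Not irreducible (reducible): <chi, chi> = 7 > 1.

Proof sketch: <chi, chi> = (1/|G|) sum_C |C| * |chi(C)|^2 = (1/12)[1*|5|^2 + 1*|1|^2 + 2*|1|^2 + 2*|5|^2 + 3*|1|^2 + 3*|1|^2]
  = (1/12)[(25) + (1) + (2) + (50) + (3) + (3)] = 84/12 = 7.
A character is irreducible iff <chi, chi> = 1, so this representation is reducible.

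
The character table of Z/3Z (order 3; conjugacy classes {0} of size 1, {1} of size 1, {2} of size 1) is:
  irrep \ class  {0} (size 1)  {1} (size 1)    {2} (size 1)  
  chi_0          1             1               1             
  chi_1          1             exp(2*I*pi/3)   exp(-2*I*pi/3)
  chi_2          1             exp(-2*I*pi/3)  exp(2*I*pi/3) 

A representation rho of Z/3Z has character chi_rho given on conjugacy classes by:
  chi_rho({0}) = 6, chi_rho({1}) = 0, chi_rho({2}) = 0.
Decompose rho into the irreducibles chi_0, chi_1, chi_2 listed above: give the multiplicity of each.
Multiplicities: chi_0: 2, chi_1: 2, chi_2: 2.

Details: Use <chi_rho, chi> = (1/|G|) sum_C |C| * chi_rho(C) * conj(chi(C)) with |G| = 3 for each irreducible chi in the table:
  <chi_rho, chi_0> = (1/3)[1*(6)*conj(1) + 1*(0)*conj(1) + 1*(0)*conj(1)]
      = (1/3)[(6) + (0) + (0)] = 6/3 = 2
  <chi_rho, chi_1> = (1/3)[1*(6)*conj(1) + 1*(0)*conj(exp(2*I*pi/3)) + 1*(0)*conj(exp(-2*I*pi/3))]
      = (1/3)[(6) + (0) + (0)] = 6/3 = 2
  <chi_rho, chi_2> = (1/3)[1*(6)*conj(1) + 1*(0)*conj(exp(-2*I*pi/3)) + 1*(0)*conj(exp(2*I*pi/3))]
      = (1/3)[(6) + (0) + (0)] = 6/3 = 2
(Exp terms are combined using exp(i*s)*conj(exp(i*t)) = exp(i*(s-t)), and sums of them are collapsed using the identity that for every m > 1 the m distinct m-th roots of unity sum to 0, e.g. 1 + exp(2*I*pi/3) + exp(-2*I*pi/3) = 0.)
Dimension check: dim(rho) = sum (mult * dim) = 2*1 + 2*1 + 2*1 = 6 = chi_rho(e) = 6.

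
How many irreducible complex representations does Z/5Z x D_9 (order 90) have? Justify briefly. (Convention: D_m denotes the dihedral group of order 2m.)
30

Solution. The number of irreducible complex representations of a finite group equals its number of conjugacy classes. For a direct product, #classes(G x H) = #classes(G) * #classes(H). Z/5Z has 5 classes (abelian), D_9 has 6 classes, so 5 * 6 = 30, so Z/5Z x D_9 (order 90) has exactly 30 irreducible complex representations.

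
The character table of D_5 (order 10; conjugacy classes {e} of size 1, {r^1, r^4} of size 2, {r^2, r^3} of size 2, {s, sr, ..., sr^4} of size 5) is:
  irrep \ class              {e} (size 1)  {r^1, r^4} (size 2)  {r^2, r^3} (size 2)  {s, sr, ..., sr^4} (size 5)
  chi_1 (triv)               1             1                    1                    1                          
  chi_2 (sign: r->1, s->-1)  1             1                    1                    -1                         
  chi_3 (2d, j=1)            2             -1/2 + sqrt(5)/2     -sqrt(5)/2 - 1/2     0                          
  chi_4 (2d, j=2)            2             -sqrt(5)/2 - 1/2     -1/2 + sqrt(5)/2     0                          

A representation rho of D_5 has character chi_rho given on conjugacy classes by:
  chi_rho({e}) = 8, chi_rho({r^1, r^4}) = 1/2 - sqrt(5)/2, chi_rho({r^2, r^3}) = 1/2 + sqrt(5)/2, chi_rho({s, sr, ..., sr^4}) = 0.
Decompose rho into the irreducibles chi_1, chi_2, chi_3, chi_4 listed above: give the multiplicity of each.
Multiplicities: chi_1: 1, chi_2: 1, chi_3: 1, chi_4: 2.

Proof sketch: Use <chi_rho, chi> = (1/|G|) sum_C |C| * chi_rho(C) * conj(chi(C)) with |G| = 10 for each irreducible chi in the table:
  <chi_rho, chi_1> = (1/10)[1*(8)*conj(1) + 2*(1/2 - sqrt(5)/2)*conj(1) + 2*(1/2 + sqrt(5)/2)*conj(1) + 5*(0)*conj(1)]
      = (1/10)[(8) + (1 - sqrt(5)) + (1 + sqrt(5)) + (0)] = 10/10 = 1
  <chi_rho, chi_2> = (1/10)[1*(8)*conj(1) + 2*(1/2 - sqrt(5)/2)*conj(1) + 2*(1/2 + sqrt(5)/2)*conj(1) + 5*(0)*conj(-1)]
      = (1/10)[(8) + (1 - sqrt(5)) + (1 + sqrt(5)) + (0)] = 10/10 = 1
  <chi_rho, chi_3> = (1/10)[1*(8)*conj(2) + 2*(1/2 - sqrt(5)/2)*conj(-1/2 + sqrt(5)/2) + 2*(1/2 + sqrt(5)/2)*conj(-sqrt(5)/2 - 1/2) + 5*(0)*conj(0)]
      = (1/10)[(16) + (-3 + sqrt(5)) + (-3 - sqrt(5)) + (0)] = 10/10 = 1
  <chi_rho, chi_4> = (1/10)[1*(8)*conj(2) + 2*(1/2 - sqrt(5)/2)*conj(-sqrt(5)/2 - 1/2) + 2*(1/2 + sqrt(5)/2)*conj(-1/2 + sqrt(5)/2) + 5*(0)*conj(0)]
      = (1/10)[(16) + (2) + (2) + (0)] = 20/10 = 2
Dimension check: dim(rho) = sum (mult * dim) = 1*1 + 1*1 + 1*2 + 2*2 = 8 = chi_rho(e) = 8.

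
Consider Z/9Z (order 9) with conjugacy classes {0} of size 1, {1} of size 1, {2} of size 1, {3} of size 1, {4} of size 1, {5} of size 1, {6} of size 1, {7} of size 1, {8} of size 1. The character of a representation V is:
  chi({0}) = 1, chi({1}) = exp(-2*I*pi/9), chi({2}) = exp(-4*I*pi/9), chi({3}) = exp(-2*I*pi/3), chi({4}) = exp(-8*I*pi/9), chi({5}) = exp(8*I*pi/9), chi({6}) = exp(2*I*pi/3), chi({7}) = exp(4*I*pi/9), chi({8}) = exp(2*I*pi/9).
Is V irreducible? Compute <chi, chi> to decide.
Irreducible: <chi, chi> = 1.

Justification: <chi, chi> = (1/|G|) sum_C |C| * |chi(C)|^2 = (1/9)[1*|1|^2 + 1*|exp(-2*I*pi/9)|^2 + 1*|exp(-4*I*pi/9)|^2 + 1*|exp(-2*I*pi/3)|^2 + 1*|exp(-8*I*pi/9)|^2 + 1*|exp(8*I*pi/9)|^2 + 1*|exp(2*I*pi/3)|^2 + 1*|exp(4*I*pi/9)|^2 + 1*|exp(2*I*pi/9)|^2]
  = (1/9)[(1) + (1) + (1) + (1) + (1) + (1) + (1) + (1) + (1)] = 9/9 = 1.
(Exp terms are combined using exp(i*s)*conj(exp(i*t)) = exp(i*(s-t)), and sums of them are collapsed using the identity that for every m > 1 the m distinct m-th roots of unity sum to 0, e.g. 1 + exp(2*I*pi/3) + exp(-2*I*pi/3) = 0.)
A character is irreducible iff <chi, chi> = 1, so this representation is irreducible.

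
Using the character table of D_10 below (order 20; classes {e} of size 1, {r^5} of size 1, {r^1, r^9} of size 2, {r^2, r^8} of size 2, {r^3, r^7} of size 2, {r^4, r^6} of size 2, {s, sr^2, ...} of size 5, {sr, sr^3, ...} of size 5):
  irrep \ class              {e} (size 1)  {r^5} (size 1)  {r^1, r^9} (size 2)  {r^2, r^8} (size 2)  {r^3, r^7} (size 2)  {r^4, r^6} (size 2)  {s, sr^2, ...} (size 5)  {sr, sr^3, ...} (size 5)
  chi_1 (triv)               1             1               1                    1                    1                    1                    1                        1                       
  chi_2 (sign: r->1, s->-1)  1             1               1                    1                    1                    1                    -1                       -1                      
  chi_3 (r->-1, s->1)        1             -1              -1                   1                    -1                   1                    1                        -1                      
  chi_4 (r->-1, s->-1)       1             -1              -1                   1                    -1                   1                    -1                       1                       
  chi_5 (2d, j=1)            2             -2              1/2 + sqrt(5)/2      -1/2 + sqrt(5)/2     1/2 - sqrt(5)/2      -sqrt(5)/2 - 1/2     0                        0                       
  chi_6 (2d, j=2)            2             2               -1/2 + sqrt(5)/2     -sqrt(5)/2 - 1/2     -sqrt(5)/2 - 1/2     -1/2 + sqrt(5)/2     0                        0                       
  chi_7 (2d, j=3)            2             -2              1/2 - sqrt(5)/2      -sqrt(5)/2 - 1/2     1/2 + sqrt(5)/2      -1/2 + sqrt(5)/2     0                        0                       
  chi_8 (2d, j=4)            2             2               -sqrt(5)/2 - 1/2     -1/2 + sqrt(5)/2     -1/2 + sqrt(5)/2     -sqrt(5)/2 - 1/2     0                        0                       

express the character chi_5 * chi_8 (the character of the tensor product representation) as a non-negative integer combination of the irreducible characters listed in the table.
chi_5 tensor chi_8 = chi_3 + chi_4 + chi_7 (all other irreducibles have multiplicity 0).

Details: The character of a tensor product is the pointwise product (chi_5 * chi_8)(C) = chi_5(C) * chi_8(C):
  {e}: (2)*(2), {r^5}: (-2)*(2), {r^1, r^9}: (1/2 + sqrt(5)/2)*(-sqrt(5)/2 - 1/2), {r^2, r^8}: (-1/2 + sqrt(5)/2)*(-1/2 + sqrt(5)/2), {r^3, r^7}: (1/2 - sqrt(5)/2)*(-1/2 + sqrt(5)/2), {r^4, r^6}: (-sqrt(5)/2 - 1/2)*(-sqrt(5)/2 - 1/2), {s, sr^2, ...}: (0)*(0), {sr, sr^3, ...}: (0)*(0)
so (chi_5 * chi_8) takes values
  {e} -> 4, {r^5} -> -4, {r^1, r^9} -> -3/2 - sqrt(5)/2, {r^2, r^8} -> 3/2 - sqrt(5)/2, {r^3, r^7} -> -3/2 + sqrt(5)/2, {r^4, r^6} -> sqrt(5)/2 + 3/2, {s, sr^2, ...} -> 0, {sr, sr^3, ...} -> 0.
Now take the inner product of this character with each irreducible chi from the table, <chi_5*chi_8, chi> = (1/20) sum_C |C| (chi_5*chi_8)(C) conj(chi(C)):
  <chi_5*chi_8, chi_1> = (1/20)[1*(4)*conj(1) + 1*(-4)*conj(1) + 2*(-3/2 - sqrt(5)/2)*conj(1) + 2*(3/2 - sqrt(5)/2)*conj(1) + 2*(-3/2 + sqrt(5)/2)*conj(1) + 2*(sqrt(5)/2 + 3/2)*conj(1) + 5*(0)*conj(1) + 5*(0)*conj(1)]
      = (1/20)[(4) + (-4) + (-3 - sqrt(5)) + (3 - sqrt(5)) + (-3 + sqrt(5)) + (sqrt(5) + 3) + (0) + (0)] = 0/20 = 0
  <chi_5*chi_8, chi_2> = (1/20)[1*(4)*conj(1) + 1*(-4)*conj(1) + 2*(-3/2 - sqrt(5)/2)*conj(1) + 2*(3/2 - sqrt(5)/2)*conj(1) + 2*(-3/2 + sqrt(5)/2)*conj(1) + 2*(sqrt(5)/2 + 3/2)*conj(1) + 5*(0)*conj(-1) + 5*(0)*conj(-1)]
      = (1/20)[(4) + (-4) + (-3 - sqrt(5)) + (3 - sqrt(5)) + (-3 + sqrt(5)) + (sqrt(5) + 3) + (0) + (0)] = 0/20 = 0
  <chi_5*chi_8, chi_3> = (1/20)[1*(4)*conj(1) + 1*(-4)*conj(-1) + 2*(-3/2 - sqrt(5)/2)*conj(-1) + 2*(3/2 - sqrt(5)/2)*conj(1) + 2*(-3/2 + sqrt(5)/2)*conj(-1) + 2*(sqrt(5)/2 + 3/2)*conj(1) + 5*(0)*conj(1) + 5*(0)*conj(-1)]
      = (1/20)[(4) + (4) + (sqrt(5) + 3) + (3 - sqrt(5)) + (3 - sqrt(5)) + (sqrt(5) + 3) + (0) + (0)] = 20/20 = 1
  <chi_5*chi_8, chi_4> = (1/20)[1*(4)*conj(1) + 1*(-4)*conj(-1) + 2*(-3/2 - sqrt(5)/2)*conj(-1) + 2*(3/2 - sqrt(5)/2)*conj(1) + 2*(-3/2 + sqrt(5)/2)*conj(-1) + 2*(sqrt(5)/2 + 3/2)*conj(1) + 5*(0)*conj(-1) + 5*(0)*conj(1)]
      = (1/20)[(4) + (4) + (sqrt(5) + 3) + (3 - sqrt(5)) + (3 - sqrt(5)) + (sqrt(5) + 3) + (0) + (0)] = 20/20 = 1
  <chi_5*chi_8, chi_5> = (1/20)[1*(4)*conj(2) + 1*(-4)*conj(-2) + 2*(-3/2 - sqrt(5)/2)*conj(1/2 + sqrt(5)/2) + 2*(3/2 - sqrt(5)/2)*conj(-1/2 + sqrt(5)/2) + 2*(-3/2 + sqrt(5)/2)*conj(1/2 - sqrt(5)/2) + 2*(sqrt(5)/2 + 3/2)*conj(-sqrt(5)/2 - 1/2) + 5*(0)*conj(0) + 5*(0)*conj(0)]
      = (1/20)[(8) + (8) + (-2*sqrt(5) - 4) + (-4 + 2*sqrt(5)) + (-4 + 2*sqrt(5)) + (-2*sqrt(5) - 4) + (0) + (0)] = 0/20 = 0
  <chi_5*chi_8, chi_6> = (1/20)[1*(4)*conj(2) + 1*(-4)*conj(2) + 2*(-3/2 - sqrt(5)/2)*conj(-1/2 + sqrt(5)/2) + 2*(3/2 - sqrt(5)/2)*conj(-sqrt(5)/2 - 1/2) + 2*(-3/2 + sqrt(5)/2)*conj(-sqrt(5)/2 - 1/2) + 2*(sqrt(5)/2 + 3/2)*conj(-1/2 + sqrt(5)/2) + 5*(0)*conj(0) + 5*(0)*conj(0)]
      = (1/20)[(8) + (-8) + (-sqrt(5) - 1) + (1 - sqrt(5)) + (-1 + sqrt(5)) + (1 + sqrt(5)) + (0) + (0)] = 0/20 = 0
  <chi_5*chi_8, chi_7> = (1/20)[1*(4)*conj(2) + 1*(-4)*conj(-2) + 2*(-3/2 - sqrt(5)/2)*conj(1/2 - sqrt(5)/2) + 2*(3/2 - sqrt(5)/2)*conj(-sqrt(5)/2 - 1/2) + 2*(-3/2 + sqrt(5)/2)*conj(1/2 + sqrt(5)/2) + 2*(sqrt(5)/2 + 3/2)*conj(-1/2 + sqrt(5)/2) + 5*(0)*conj(0) + 5*(0)*conj(0)]
      = (1/20)[(8) + (8) + (1 + sqrt(5)) + (1 - sqrt(5)) + (1 - sqrt(5)) + (1 + sqrt(5)) + (0) + (0)] = 20/20 = 1
  <chi_5*chi_8, chi_8> = (1/20)[1*(4)*conj(2) + 1*(-4)*conj(2) + 2*(-3/2 - sqrt(5)/2)*conj(-sqrt(5)/2 - 1/2) + 2*(3/2 - sqrt(5)/2)*conj(-1/2 + sqrt(5)/2) + 2*(-3/2 + sqrt(5)/2)*conj(-1/2 + sqrt(5)/2) + 2*(sqrt(5)/2 + 3/2)*conj(-sqrt(5)/2 - 1/2) + 5*(0)*conj(0) + 5*(0)*conj(0)]
      = (1/20)[(8) + (-8) + (4 + 2*sqrt(5)) + (-4 + 2*sqrt(5)) + (4 - 2*sqrt(5)) + (-2*sqrt(5) - 4) + (0) + (0)] = 0/20 = 0
Hence the multiplicities are chi_3: 1, chi_4: 1, chi_7: 1. Dimension check: dim(chi_5)*dim(chi_8) = 2*2 = 4 and sum (mult * dim) = 1*1 + 1*1 + 1*2 = 4.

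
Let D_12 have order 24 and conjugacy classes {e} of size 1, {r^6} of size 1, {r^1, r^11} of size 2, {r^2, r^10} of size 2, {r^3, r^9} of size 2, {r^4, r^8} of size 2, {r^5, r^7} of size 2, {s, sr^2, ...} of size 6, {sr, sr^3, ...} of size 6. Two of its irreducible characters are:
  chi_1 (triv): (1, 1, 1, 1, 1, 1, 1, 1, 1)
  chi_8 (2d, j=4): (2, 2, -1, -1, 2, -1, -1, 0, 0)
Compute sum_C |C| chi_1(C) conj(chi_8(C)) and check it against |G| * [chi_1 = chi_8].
Sum = 0; so <chi_1, chi_8> = 0 (distinct irreducibles are orthogonal).

Compute term by term over conjugacy classes (|C| * chi_1(C) * conj(chi_8(C))):
  1*(1)*conj(2) + 1*(1)*conj(2) + 2*(1)*conj(-1) + 2*(1)*conj(-1) + 2*(1)*conj(2) + 2*(1)*conj(-1) + 2*(1)*conj(-1) + 6*(1)*conj(0) + 6*(1)*conj(0)
  = (2) + (2) + (-2) + (-2) + (4) + (-2) + (-2) + (0) + (0)
  = 0.
Dividing by |G| = 24 gives 0/24 = 0, matching the row-orthogonality relation <chi_1, chi_8> = [chi_1 = chi_8].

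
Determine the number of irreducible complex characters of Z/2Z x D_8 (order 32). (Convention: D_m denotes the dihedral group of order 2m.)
14

Reasoning: The number of irreducible complex representations of a finite group equals its number of conjugacy classes. For a direct product, #classes(G x H) = #classes(G) * #classes(H). Z/2Z has 2 classes (abelian), D_8 has 7 classes, so 2 * 7 = 14, so Z/2Z x D_8 (order 32) has exactly 14 irreducible complex representations.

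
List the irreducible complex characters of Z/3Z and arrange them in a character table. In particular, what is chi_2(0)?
Character table of Z/3Z (irreps indexed chi_0,...,chi_2 with chi_k(m) = zeta_3^(k*m), zeta_3 = exp(2*pi*i/3)):
  irrep \ class  {0} (size 1)  {1} (size 1)    {2} (size 1)  
  chi_0          1             1               1             
  chi_1          1             exp(2*I*pi/3)   exp(-2*I*pi/3)
  chi_2          1             exp(-2*I*pi/3)  exp(2*I*pi/3) 

Spot check: chi_2(0) = zeta_3^(2*0) = zeta_3^0 = 1.

Derivation: Z/3Z is abelian, so all 3 irreducible complex representations are 1-dimensional. They are given by chi_k(m) = zeta_3^(k*m) for k = 0,...,2. Row orthogonality: sum_m chi_k(m) conj(chi_l(m)) = 3 * [k = l].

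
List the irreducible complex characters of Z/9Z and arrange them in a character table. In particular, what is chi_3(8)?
Character table of Z/9Z (irreps indexed chi_0,...,chi_8 with chi_k(m) = zeta_9^(k*m), zeta_9 = exp(2*pi*i/9)):
  irrep \ class  {0} (size 1)  {1} (size 1)    {2} (size 1)    {3} (size 1)    {4} (size 1)    {5} (size 1)    {6} (size 1)    {7} (size 1)    {8} (size 1)  
  chi_0          1             1               1               1               1               1               1               1               1             
  chi_1          1             exp(2*I*pi/9)   exp(4*I*pi/9)   exp(2*I*pi/3)   exp(8*I*pi/9)   exp(-8*I*pi/9)  exp(-2*I*pi/3)  exp(-4*I*pi/9)  exp(-2*I*pi/9)
  chi_2          1             exp(4*I*pi/9)   exp(8*I*pi/9)   exp(-2*I*pi/3)  exp(-2*I*pi/9)  exp(2*I*pi/9)   exp(2*I*pi/3)   exp(-8*I*pi/9)  exp(-4*I*pi/9)
  chi_3          1             exp(2*I*pi/3)   exp(-2*I*pi/3)  1               exp(2*I*pi/3)   exp(-2*I*pi/3)  1               exp(2*I*pi/3)   exp(-2*I*pi/3)
  chi_4          1             exp(8*I*pi/9)   exp(-2*I*pi/9)  exp(2*I*pi/3)   exp(-4*I*pi/9)  exp(4*I*pi/9)   exp(-2*I*pi/3)  exp(2*I*pi/9)   exp(-8*I*pi/9)
  chi_5          1             exp(-8*I*pi/9)  exp(2*I*pi/9)   exp(-2*I*pi/3)  exp(4*I*pi/9)   exp(-4*I*pi/9)  exp(2*I*pi/3)   exp(-2*I*pi/9)  exp(8*I*pi/9) 
  chi_6          1             exp(-2*I*pi/3)  exp(2*I*pi/3)   1               exp(-2*I*pi/3)  exp(2*I*pi/3)   1               exp(-2*I*pi/3)  exp(2*I*pi/3) 
  chi_7          1             exp(-4*I*pi/9)  exp(-8*I*pi/9)  exp(2*I*pi/3)   exp(2*I*pi/9)   exp(-2*I*pi/9)  exp(-2*I*pi/3)  exp(8*I*pi/9)   exp(4*I*pi/9) 
  chi_8          1             exp(-2*I*pi/9)  exp(-4*I*pi/9)  exp(-2*I*pi/3)  exp(-8*I*pi/9)  exp(8*I*pi/9)   exp(2*I*pi/3)   exp(4*I*pi/9)   exp(2*I*pi/9) 

Spot check: chi_3(8) = zeta_9^(3*8) = zeta_9^24 = exp(-2*I*pi/3).

Justification: Z/9Z is abelian, so all 9 irreducible complex representations are 1-dimensional. They are given by chi_k(m) = zeta_9^(k*m) for k = 0,...,8. Row orthogonality: sum_m chi_k(m) conj(chi_l(m)) = 9 * [k = l].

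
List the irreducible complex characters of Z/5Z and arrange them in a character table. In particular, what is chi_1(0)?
Character table of Z/5Z (irreps indexed chi_0,...,chi_4 with chi_k(m) = zeta_5^(k*m), zeta_5 = exp(2*pi*i/5)):
  irrep \ class  {0} (size 1)  {1} (size 1)    {2} (size 1)    {3} (size 1)    {4} (size 1)  
  chi_0          1             1               1               1               1             
  chi_1          1             exp(2*I*pi/5)   exp(4*I*pi/5)   exp(-4*I*pi/5)  exp(-2*I*pi/5)
  chi_2          1             exp(4*I*pi/5)   exp(-2*I*pi/5)  exp(2*I*pi/5)   exp(-4*I*pi/5)
  chi_3          1             exp(-4*I*pi/5)  exp(2*I*pi/5)   exp(-2*I*pi/5)  exp(4*I*pi/5) 
  chi_4          1             exp(-2*I*pi/5)  exp(-4*I*pi/5)  exp(4*I*pi/5)   exp(2*I*pi/5) 

Spot check: chi_1(0) = zeta_5^(1*0) = zeta_5^0 = 1.

Working: Z/5Z is abelian, so all 5 irreducible complex representations are 1-dimensional. They are given by chi_k(m) = zeta_5^(k*m) for k = 0,...,4. Row orthogonality: sum_m chi_k(m) conj(chi_l(m)) = 5 * [k = l].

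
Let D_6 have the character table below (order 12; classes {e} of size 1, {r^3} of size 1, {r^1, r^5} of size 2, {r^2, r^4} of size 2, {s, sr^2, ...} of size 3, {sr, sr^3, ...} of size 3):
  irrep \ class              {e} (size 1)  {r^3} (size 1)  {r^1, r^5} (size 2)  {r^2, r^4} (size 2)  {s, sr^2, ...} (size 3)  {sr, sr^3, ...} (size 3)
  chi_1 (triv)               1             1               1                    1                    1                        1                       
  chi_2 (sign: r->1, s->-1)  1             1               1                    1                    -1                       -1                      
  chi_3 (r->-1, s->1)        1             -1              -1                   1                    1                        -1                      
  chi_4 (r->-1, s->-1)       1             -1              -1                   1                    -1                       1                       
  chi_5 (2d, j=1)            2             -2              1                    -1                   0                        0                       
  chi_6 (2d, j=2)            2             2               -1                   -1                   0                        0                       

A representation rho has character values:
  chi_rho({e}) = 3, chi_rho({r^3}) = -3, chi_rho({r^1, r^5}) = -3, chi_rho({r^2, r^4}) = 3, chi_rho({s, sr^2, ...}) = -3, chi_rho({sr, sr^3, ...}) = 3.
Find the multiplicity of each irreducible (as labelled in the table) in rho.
Multiplicities: chi_1: 0, chi_2: 0, chi_3: 0, chi_4: 3, chi_5: 0, chi_6: 0.

Explanation: Use <chi_rho, chi> = (1/|G|) sum_C |C| * chi_rho(C) * conj(chi(C)) with |G| = 12 for each irreducible chi in the table:
  <chi_rho, chi_1> = (1/12)[1*(3)*conj(1) + 1*(-3)*conj(1) + 2*(-3)*conj(1) + 2*(3)*conj(1) + 3*(-3)*conj(1) + 3*(3)*conj(1)]
      = (1/12)[(3) + (-3) + (-6) + (6) + (-9) + (9)] = 0/12 = 0
  <chi_rho, chi_2> = (1/12)[1*(3)*conj(1) + 1*(-3)*conj(1) + 2*(-3)*conj(1) + 2*(3)*conj(1) + 3*(-3)*conj(-1) + 3*(3)*conj(-1)]
      = (1/12)[(3) + (-3) + (-6) + (6) + (9) + (-9)] = 0/12 = 0
  <chi_rho, chi_3> = (1/12)[1*(3)*conj(1) + 1*(-3)*conj(-1) + 2*(-3)*conj(-1) + 2*(3)*conj(1) + 3*(-3)*conj(1) + 3*(3)*conj(-1)]
      = (1/12)[(3) + (3) + (6) + (6) + (-9) + (-9)] = 0/12 = 0
  <chi_rho, chi_4> = (1/12)[1*(3)*conj(1) + 1*(-3)*conj(-1) + 2*(-3)*conj(-1) + 2*(3)*conj(1) + 3*(-3)*conj(-1) + 3*(3)*conj(1)]
      = (1/12)[(3) + (3) + (6) + (6) + (9) + (9)] = 36/12 = 3
  <chi_rho, chi_5> = (1/12)[1*(3)*conj(2) + 1*(-3)*conj(-2) + 2*(-3)*conj(1) + 2*(3)*conj(-1) + 3*(-3)*conj(0) + 3*(3)*conj(0)]
      = (1/12)[(6) + (6) + (-6) + (-6) + (0) + (0)] = 0/12 = 0
  <chi_rho, chi_6> = (1/12)[1*(3)*conj(2) + 1*(-3)*conj(2) + 2*(-3)*conj(-1) + 2*(3)*conj(-1) + 3*(-3)*conj(0) + 3*(3)*conj(0)]
      = (1/12)[(6) + (-6) + (6) + (-6) + (0) + (0)] = 0/12 = 0
Dimension check: dim(rho) = sum (mult * dim) = 0*1 + 0*1 + 0*1 + 3*1 + 0*2 + 0*2 = 3 = chi_rho(e) = 3.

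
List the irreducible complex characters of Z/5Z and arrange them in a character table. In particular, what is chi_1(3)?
Character table of Z/5Z (irreps indexed chi_0,...,chi_4 with chi_k(m) = zeta_5^(k*m), zeta_5 = exp(2*pi*i/5)):
  irrep \ class  {0} (size 1)  {1} (size 1)    {2} (size 1)    {3} (size 1)    {4} (size 1)  
  chi_0          1             1               1               1               1             
  chi_1          1             exp(2*I*pi/5)   exp(4*I*pi/5)   exp(-4*I*pi/5)  exp(-2*I*pi/5)
  chi_2          1             exp(4*I*pi/5)   exp(-2*I*pi/5)  exp(2*I*pi/5)   exp(-4*I*pi/5)
  chi_3          1             exp(-4*I*pi/5)  exp(2*I*pi/5)   exp(-2*I*pi/5)  exp(4*I*pi/5) 
  chi_4          1             exp(-2*I*pi/5)  exp(-4*I*pi/5)  exp(4*I*pi/5)   exp(2*I*pi/5) 

Spot check: chi_1(3) = zeta_5^(1*3) = zeta_5^3 = exp(-4*I*pi/5).

Derivation: Z/5Z is abelian, so all 5 irreducible complex representations are 1-dimensional. They are given by chi_k(m) = zeta_5^(k*m) for k = 0,...,4. Row orthogonality: sum_m chi_k(m) conj(chi_l(m)) = 5 * [k = l].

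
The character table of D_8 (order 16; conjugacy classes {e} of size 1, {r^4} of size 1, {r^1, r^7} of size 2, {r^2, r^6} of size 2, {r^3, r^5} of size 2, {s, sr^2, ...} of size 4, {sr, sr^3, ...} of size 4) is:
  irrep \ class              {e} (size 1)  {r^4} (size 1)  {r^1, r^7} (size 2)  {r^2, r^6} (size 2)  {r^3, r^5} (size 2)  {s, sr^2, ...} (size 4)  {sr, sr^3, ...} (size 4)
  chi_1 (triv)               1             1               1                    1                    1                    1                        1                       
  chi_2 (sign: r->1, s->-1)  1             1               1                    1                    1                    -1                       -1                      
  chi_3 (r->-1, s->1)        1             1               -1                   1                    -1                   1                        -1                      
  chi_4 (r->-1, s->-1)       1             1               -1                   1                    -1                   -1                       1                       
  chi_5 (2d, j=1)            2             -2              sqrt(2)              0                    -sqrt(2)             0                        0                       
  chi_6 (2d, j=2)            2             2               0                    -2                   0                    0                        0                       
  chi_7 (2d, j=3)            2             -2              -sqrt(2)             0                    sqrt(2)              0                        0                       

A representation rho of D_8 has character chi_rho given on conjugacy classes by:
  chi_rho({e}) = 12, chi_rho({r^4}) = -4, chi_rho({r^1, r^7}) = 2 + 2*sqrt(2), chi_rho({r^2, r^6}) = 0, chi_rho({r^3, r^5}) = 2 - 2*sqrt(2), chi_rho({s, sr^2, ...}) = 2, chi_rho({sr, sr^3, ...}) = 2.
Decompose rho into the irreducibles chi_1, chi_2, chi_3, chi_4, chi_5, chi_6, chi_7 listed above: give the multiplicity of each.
Multiplicities: chi_1: 2, chi_2: 0, chi_3: 0, chi_4: 0, chi_5: 3, chi_6: 1, chi_7: 1.

Details: Use <chi_rho, chi> = (1/|G|) sum_C |C| * chi_rho(C) * conj(chi(C)) with |G| = 16 for each irreducible chi in the table:
  <chi_rho, chi_1> = (1/16)[1*(12)*conj(1) + 1*(-4)*conj(1) + 2*(2 + 2*sqrt(2))*conj(1) + 2*(0)*conj(1) + 2*(2 - 2*sqrt(2))*conj(1) + 4*(2)*conj(1) + 4*(2)*conj(1)]
      = (1/16)[(12) + (-4) + (4 + 4*sqrt(2)) + (0) + (4 - 4*sqrt(2)) + (8) + (8)] = 32/16 = 2
  <chi_rho, chi_2> = (1/16)[1*(12)*conj(1) + 1*(-4)*conj(1) + 2*(2 + 2*sqrt(2))*conj(1) + 2*(0)*conj(1) + 2*(2 - 2*sqrt(2))*conj(1) + 4*(2)*conj(-1) + 4*(2)*conj(-1)]
      = (1/16)[(12) + (-4) + (4 + 4*sqrt(2)) + (0) + (4 - 4*sqrt(2)) + (-8) + (-8)] = 0/16 = 0
  <chi_rho, chi_3> = (1/16)[1*(12)*conj(1) + 1*(-4)*conj(1) + 2*(2 + 2*sqrt(2))*conj(-1) + 2*(0)*conj(1) + 2*(2 - 2*sqrt(2))*conj(-1) + 4*(2)*conj(1) + 4*(2)*conj(-1)]
      = (1/16)[(12) + (-4) + (-4*sqrt(2) - 4) + (0) + (-4 + 4*sqrt(2)) + (8) + (-8)] = 0/16 = 0
  <chi_rho, chi_4> = (1/16)[1*(12)*conj(1) + 1*(-4)*conj(1) + 2*(2 + 2*sqrt(2))*conj(-1) + 2*(0)*conj(1) + 2*(2 - 2*sqrt(2))*conj(-1) + 4*(2)*conj(-1) + 4*(2)*conj(1)]
      = (1/16)[(12) + (-4) + (-4*sqrt(2) - 4) + (0) + (-4 + 4*sqrt(2)) + (-8) + (8)] = 0/16 = 0
  <chi_rho, chi_5> = (1/16)[1*(12)*conj(2) + 1*(-4)*conj(-2) + 2*(2 + 2*sqrt(2))*conj(sqrt(2)) + 2*(0)*conj(0) + 2*(2 - 2*sqrt(2))*conj(-sqrt(2)) + 4*(2)*conj(0) + 4*(2)*conj(0)]
      = (1/16)[(24) + (8) + (4*sqrt(2) + 8) + (0) + (8 - 4*sqrt(2)) + (0) + (0)] = 48/16 = 3
  <chi_rho, chi_6> = (1/16)[1*(12)*conj(2) + 1*(-4)*conj(2) + 2*(2 + 2*sqrt(2))*conj(0) + 2*(0)*conj(-2) + 2*(2 - 2*sqrt(2))*conj(0) + 4*(2)*conj(0) + 4*(2)*conj(0)]
      = (1/16)[(24) + (-8) + (0) + (0) + (0) + (0) + (0)] = 16/16 = 1
  <chi_rho, chi_7> = (1/16)[1*(12)*conj(2) + 1*(-4)*conj(-2) + 2*(2 + 2*sqrt(2))*conj(-sqrt(2)) + 2*(0)*conj(0) + 2*(2 - 2*sqrt(2))*conj(sqrt(2)) + 4*(2)*conj(0) + 4*(2)*conj(0)]
      = (1/16)[(24) + (8) + (-8 - 4*sqrt(2)) + (0) + (-8 + 4*sqrt(2)) + (0) + (0)] = 16/16 = 1
Dimension check: dim(rho) = sum (mult * dim) = 2*1 + 0*1 + 0*1 + 0*1 + 3*2 + 1*2 + 1*2 = 12 = chi_rho(e) = 12.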